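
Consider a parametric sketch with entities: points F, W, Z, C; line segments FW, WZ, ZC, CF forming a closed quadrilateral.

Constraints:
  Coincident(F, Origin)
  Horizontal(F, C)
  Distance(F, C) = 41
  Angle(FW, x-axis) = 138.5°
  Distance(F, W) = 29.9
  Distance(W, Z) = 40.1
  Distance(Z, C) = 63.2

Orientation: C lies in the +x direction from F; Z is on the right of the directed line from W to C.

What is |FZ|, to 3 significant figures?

27.6

Checks: |WZ| = 40.10 ✓; |ZC| = 63.20 ✓.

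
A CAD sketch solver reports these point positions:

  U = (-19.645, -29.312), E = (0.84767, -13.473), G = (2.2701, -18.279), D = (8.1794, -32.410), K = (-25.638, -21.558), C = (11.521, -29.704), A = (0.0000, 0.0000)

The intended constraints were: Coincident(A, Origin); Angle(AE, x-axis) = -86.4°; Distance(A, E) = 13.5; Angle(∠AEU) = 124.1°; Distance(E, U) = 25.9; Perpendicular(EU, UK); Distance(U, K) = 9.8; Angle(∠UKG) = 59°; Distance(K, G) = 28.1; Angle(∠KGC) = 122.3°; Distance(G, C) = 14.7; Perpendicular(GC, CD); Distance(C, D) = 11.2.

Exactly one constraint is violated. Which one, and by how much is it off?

Distance(C, D) = 11.2 — off by 6.90.

A = (0.00, 0.00) ✓; AE at -86.40° ✓; |AE| = 13.50 ✓; ∠AEU = 124.1° ✓; |EU| = 25.90 ✓; ∠(EU, UK) = 90.00° ✓; |UK| = 9.800 ✓; ∠UKG = 59.00° ✓; |KG| = 28.10 ✓; ∠KGC = 122.3° ✓; |GC| = 14.70 ✓; ∠(GC, CD) = 90.00° ✓; |CD| = 4.300 ✗.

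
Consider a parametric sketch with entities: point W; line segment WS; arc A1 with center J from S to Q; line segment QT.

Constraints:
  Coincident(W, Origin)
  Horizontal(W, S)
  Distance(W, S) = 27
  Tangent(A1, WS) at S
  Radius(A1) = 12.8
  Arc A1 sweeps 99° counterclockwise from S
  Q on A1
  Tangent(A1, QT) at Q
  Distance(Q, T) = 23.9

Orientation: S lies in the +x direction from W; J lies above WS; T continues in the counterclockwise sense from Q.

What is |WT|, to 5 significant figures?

52.576

W is at the origin; WS is horizontal with |WS| = 27.0 and S on the +x side, so S = (27.000, 0.0000). Tangency of A1 to WS means the radius JS is perpendicular to WS, so J = S + (0, 12.8) = (27.000, 12.800). On A1, S sits at bearing -90° from J; a 99° counterclockwise sweep puts Q at bearing 9°, so Q = J + 12.8·(cos 9°, sin 9°) = (39.642, 14.802). A1 meets QT tangentially, so JQ is at right angles to QT, so QT runs along (−sin 9°, cos 9°); with |QT| = 23.9, T = (35.904, 38.408). Then |WT| = |T − W| = 52.576.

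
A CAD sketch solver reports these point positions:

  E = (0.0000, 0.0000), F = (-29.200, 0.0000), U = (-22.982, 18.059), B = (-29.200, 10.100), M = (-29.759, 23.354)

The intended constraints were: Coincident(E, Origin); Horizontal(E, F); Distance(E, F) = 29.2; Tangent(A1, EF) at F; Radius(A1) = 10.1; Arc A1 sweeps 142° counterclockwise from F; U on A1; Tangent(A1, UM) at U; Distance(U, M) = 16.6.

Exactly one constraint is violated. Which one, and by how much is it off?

Distance(U, M) = 16.6 — off by 8.00.

E = (0.00, 0.00) ✓; E.y = 0.00, F.y = 0.00 ✓; |EF| = 29.20 ✓; ∠(BF, FE) = 90.00° ✓; |BF| = 10.10 ✓; bearing(B→U) − bearing(B→F) = 142.0° ✓; |BU| = 10.10 ✓; ∠(BU, UM) = 90.00° ✓; |UM| = 8.600 ✗.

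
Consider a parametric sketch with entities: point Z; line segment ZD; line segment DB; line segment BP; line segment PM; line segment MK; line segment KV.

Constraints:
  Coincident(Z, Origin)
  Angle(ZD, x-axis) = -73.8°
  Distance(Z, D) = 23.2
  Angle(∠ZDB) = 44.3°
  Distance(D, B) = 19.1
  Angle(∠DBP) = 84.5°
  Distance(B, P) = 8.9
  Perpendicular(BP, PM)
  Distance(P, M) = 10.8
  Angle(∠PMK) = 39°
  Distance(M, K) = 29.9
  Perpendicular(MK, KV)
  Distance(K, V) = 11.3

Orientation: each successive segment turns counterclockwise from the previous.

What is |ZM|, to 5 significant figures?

12.376

∠DBP = 84.5° gives BP at 157.40° from the x-axis; with |BP| = 8.9, P = (7.2523, -2.0100). BP is perpendicular to PM, so PM runs at -112.60°; with |PM| = 10.8, M = (3.1020, -11.981). Then |ZM| = |M − Z| = 12.376.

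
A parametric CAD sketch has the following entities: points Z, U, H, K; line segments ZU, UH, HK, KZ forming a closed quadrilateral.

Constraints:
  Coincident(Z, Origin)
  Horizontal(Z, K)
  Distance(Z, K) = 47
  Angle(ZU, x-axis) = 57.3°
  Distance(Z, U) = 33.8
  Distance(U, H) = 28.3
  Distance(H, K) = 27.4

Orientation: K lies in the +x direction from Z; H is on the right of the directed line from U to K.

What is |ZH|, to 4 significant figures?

19.60

Z is at the origin; Z and K share the same y with |ZK| = 47.0 and K in +x, so K = (47.0, 0). ZU runs at 57.3° with |ZU| = 33.8, so U = (18.26, 28.44). H is determined by |UH| = 28.3 and |HK| = 27.4 together: it lies at the intersection of circle(U, 28.3) and circle(K, 27.4). With |UK| = 40.43, the foot of the radical line on UK is 20.84 from U and the perpendicular offset is √(28.3² − 20.84²) = 19.15. Taking the right-of-UK solution: H = (19.60, 0.1748).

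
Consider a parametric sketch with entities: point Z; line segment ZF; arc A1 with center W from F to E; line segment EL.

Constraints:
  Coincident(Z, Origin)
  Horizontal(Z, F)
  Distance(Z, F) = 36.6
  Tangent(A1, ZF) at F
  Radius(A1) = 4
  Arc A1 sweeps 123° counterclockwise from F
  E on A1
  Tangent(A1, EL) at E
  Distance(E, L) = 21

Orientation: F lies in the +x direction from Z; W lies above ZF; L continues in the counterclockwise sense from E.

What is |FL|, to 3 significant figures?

25.1

Z is at the origin; Z and F share the same y with |ZF| = 36.6 and F on the +x side, so F = (36.6, 0.00). Tangency of A1 to ZF means the radius WF is perpendicular to ZF, so W = F + (0, 4) = (36.6, 4.00). On A1, F sits at bearing -90° from W; a 123° counterclockwise sweep puts E at bearing 33°, so E = W + 4.0·(cos 33°, sin 33°) = (40.0, 6.18). A1 meets EL tangentially, so WE is at right angles to EL, so EL runs along (−sin 33°, cos 33°); with |EL| = 21.0, L = (28.5, 23.8). Then |FL| = |L − F| = 25.1.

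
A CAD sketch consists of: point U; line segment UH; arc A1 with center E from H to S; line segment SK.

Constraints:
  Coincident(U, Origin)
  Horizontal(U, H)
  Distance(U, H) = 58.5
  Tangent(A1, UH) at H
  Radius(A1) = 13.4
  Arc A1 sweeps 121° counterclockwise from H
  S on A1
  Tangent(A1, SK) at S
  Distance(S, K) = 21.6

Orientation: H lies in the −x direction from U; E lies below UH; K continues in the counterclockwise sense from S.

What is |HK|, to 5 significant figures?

38.818

On A1, H sits at bearing 90° from E; a 121° counterclockwise sweep puts S at bearing 211°, so S = E + 13.4·(cos 211°, sin 211°) = (-69.986, -20.302). Tangency of A1 to SK means the radius ES is perpendicular to SK, so SK runs along (−sin 211°, cos 211°); with |SK| = 21.6, K = (-58.861, -38.816). Then |HK| = |K − H| = 38.818.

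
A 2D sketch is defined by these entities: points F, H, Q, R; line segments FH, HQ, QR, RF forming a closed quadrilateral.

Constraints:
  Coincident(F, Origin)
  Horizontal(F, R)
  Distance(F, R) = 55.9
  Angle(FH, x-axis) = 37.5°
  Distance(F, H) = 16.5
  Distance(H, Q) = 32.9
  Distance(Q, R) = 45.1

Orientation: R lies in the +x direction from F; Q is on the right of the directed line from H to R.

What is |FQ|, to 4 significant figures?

28.24

F is at the origin; F and R share the same y with |FR| = 55.9 and R in +x, so R = (55.9, 0). FH runs at 37.5° with |FH| = 16.5, so H = (13.09, 10.04). Q is determined by |HQ| = 32.9 and |QR| = 45.1 together: it lies at the intersection of circle(H, 32.9) and circle(R, 45.1). With |HR| = 43.97, the foot of the radical line on HR is 11.17 from H and the perpendicular offset is √(32.9² − 11.17²) = 30.95. Taking the right-of-HR solution: Q = (16.89, -22.64).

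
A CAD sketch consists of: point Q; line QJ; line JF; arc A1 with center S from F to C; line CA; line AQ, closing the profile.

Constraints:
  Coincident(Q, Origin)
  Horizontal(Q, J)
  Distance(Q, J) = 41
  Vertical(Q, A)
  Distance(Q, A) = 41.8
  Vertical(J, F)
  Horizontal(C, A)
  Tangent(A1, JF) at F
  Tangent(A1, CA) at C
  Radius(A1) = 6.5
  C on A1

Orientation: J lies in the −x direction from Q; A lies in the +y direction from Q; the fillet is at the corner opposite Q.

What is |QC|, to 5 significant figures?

54.199

The virtual corner opposite Q is at (-41.000, 41.800). Tangency of A1 to JF means the radius SF is perpendicular to JF and since A1 is tangent to CA there, SC ⟂ CA, with radius 6.5, so the center S sits 6.5 in from both sides at S = (-34.500, 35.300). That places the tangent points at F = (-41.000, 35.300) on JF and C = (-34.500, 41.800) on CA. Then |QC| = |C − Q| = 54.199.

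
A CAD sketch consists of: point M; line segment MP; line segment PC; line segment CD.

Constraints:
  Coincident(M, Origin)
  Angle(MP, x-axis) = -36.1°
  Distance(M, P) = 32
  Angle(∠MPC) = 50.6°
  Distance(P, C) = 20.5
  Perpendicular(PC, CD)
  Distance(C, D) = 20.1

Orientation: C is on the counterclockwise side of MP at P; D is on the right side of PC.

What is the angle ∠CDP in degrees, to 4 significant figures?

45.56°

∠MPC = 50.6°, so PC runs at -36.1° + (180° − 50.6°) = 93.30° from the x-axis; with |PC| = 20.5, C = P + 20.5·(cos 93.30°, sin 93.30°) = (24.68, 1.612). PC ⟂ CD; with |CD| = 20.1 on the right of PC, D = C + 20.1·(0.9983, 0.05756) = (44.74, 2.769). Then cos ∠CDP = DC·DP / (|DC||DP|), giving 45.56°.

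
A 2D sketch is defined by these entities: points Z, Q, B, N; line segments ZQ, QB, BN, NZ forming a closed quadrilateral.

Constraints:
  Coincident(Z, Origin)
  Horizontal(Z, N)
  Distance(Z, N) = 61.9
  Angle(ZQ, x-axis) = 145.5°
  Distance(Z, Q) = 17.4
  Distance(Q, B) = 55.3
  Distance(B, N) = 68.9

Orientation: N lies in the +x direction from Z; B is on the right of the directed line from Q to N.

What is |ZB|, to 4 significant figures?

41.82

Z is at the origin; ZN is horizontal with |ZN| = 61.9 and N in +x, so N = (61.9, 0). ZQ runs at 145.5° with |ZQ| = 17.4, so Q = (-14.34, 9.855). B is determined by |QB| = 55.3 and |BN| = 68.9 together: it lies at the intersection of circle(Q, 55.3) and circle(N, 68.9). With |QN| = 76.87, the foot of the radical line on QN is 27.45 from Q and the perpendicular offset is √(55.3² − 27.45²) = 48.01. Taking the right-of-QN solution: B = (6.730, -41.27).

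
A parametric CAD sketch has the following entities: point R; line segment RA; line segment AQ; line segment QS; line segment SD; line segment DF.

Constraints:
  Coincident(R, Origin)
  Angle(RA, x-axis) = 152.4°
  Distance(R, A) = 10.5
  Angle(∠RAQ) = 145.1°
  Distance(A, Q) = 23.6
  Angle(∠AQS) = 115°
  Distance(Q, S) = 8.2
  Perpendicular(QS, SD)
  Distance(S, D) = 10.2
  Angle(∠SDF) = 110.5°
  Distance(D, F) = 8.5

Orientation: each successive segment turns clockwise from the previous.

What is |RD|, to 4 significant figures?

27.05

R is at the origin; RA runs at 152.4° with length 10.5, so A = (-9.305, 4.865). ∠RAQ = 145.1° gives AQ at 117.5° from the x-axis; with |AQ| = 23.6, Q = (-20.20, 25.80). ∠AQS = 115.0° gives QS at 52.50° from the x-axis; with |QS| = 8.2, S = (-15.21, 32.30). QS is perpendicular to SD, so SD runs at -37.50°; with |SD| = 10.2, D = (-7.118, 26.09). Then |RD| = |D − R| = 27.05.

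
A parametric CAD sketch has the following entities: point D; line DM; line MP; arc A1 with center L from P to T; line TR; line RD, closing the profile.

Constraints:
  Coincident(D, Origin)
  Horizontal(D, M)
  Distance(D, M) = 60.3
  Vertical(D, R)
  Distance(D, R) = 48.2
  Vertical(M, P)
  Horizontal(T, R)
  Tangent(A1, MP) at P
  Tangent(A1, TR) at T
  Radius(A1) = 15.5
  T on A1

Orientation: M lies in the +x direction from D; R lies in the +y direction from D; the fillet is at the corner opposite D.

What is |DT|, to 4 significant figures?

65.80

D is at the origin; DM is horizontal with |DM| = 60.3 and M on the +x side, so M = (60.30, 0.000). DR is vertical with |DR| = 48.2 and R on the +y side, so R = (0.000, 48.20). The virtual corner opposite D is at (60.30, 48.20). Since A1 is tangent to MP there, LP ⟂ MP and the tangent condition forces LT to be normal to TR, with radius 15.5, so the center L sits 15.5 in from both sides at L = (44.80, 32.70). That places the tangent points at P = (60.30, 32.70) on MP and T = (44.80, 48.20) on TR. Then |DT| = |T − D| = 65.80.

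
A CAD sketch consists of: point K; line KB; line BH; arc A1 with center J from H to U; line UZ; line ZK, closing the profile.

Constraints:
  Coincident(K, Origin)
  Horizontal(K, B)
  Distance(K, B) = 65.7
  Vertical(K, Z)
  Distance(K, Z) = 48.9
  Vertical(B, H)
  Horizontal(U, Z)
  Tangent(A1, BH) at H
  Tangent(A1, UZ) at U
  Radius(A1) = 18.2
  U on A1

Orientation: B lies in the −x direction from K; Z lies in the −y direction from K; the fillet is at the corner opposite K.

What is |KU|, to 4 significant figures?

68.17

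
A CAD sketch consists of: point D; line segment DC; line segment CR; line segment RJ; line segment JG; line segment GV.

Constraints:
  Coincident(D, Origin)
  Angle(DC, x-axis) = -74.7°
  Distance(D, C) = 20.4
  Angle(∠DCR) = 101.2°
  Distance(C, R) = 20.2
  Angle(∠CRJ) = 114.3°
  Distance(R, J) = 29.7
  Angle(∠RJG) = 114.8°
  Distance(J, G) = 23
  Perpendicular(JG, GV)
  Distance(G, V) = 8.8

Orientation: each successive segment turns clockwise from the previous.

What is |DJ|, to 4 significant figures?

37.06

∠DCR = 101.2° gives CR at -153.5° from the x-axis; with |CR| = 20.2, R = (-12.69, -28.69). ∠CRJ = 114.3° gives RJ at 140.8° from the x-axis; with |RJ| = 29.7, J = (-35.71, -9.919). Then |DJ| = |J − D| = 37.06.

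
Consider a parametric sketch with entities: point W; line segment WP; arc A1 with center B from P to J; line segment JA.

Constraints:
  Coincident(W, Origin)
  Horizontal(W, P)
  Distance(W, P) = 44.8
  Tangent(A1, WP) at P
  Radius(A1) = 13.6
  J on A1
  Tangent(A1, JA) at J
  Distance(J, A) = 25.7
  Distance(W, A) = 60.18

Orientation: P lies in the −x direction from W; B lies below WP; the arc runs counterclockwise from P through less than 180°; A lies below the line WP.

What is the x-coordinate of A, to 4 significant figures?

-42.52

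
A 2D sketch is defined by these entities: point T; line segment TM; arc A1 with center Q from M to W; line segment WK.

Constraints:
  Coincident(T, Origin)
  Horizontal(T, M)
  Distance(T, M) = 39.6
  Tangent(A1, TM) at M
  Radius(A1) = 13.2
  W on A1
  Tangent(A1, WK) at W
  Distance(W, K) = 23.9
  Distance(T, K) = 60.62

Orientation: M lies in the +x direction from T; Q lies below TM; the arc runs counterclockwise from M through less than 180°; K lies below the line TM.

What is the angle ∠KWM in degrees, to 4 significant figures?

114.1°

T is at the origin; TM is horizontal with |TM| = 39.6 and M on the +x side, so M = (39.60, 0.000). The tangent condition forces QM to be normal to TM, so Q = M + (0, -13.2) = (39.60, -13.20). Since QW ⟂ WK (tangency), |QK| = √(13.2² + 23.9²) = 27.30 regardless of where W sits on A1. So K lies on both circle(T, 60.62) and circle(Q, 27.30); the below-TM intersection is K = (45.72, -39.81). W is the foot of the tangent from K: W = (29.77, -22.01).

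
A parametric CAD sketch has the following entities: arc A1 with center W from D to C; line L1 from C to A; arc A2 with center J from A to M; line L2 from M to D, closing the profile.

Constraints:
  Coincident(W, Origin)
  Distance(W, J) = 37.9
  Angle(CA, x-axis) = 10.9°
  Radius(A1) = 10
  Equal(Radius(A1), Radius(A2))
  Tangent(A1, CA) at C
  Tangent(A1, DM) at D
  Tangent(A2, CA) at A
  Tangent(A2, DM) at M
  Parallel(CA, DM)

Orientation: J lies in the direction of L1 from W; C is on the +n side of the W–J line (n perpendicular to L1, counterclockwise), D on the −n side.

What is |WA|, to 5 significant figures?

39.197

The slot axis is L1's direction at 10.9°, so u = (cos 10.9°, sin 10.9°) = (0.98196, 0.18910) and n = (−sin 10.9°, cos 10.9°) = (-0.18910, 0.98196). W is at the origin and J lies 37.9 along u from W, so J = 37.9·u = (37.216, 7.1667). Tangency of A1 to both parallel lines with radius 10.0 puts C and D at W ± 10.0·n: C = (-1.8910, 9.8196), D = (1.8910, -9.8196). Equal radii place A and M the same way about J: A = J + 10.0·n = (35.325, 16.986), M = J − 10.0·n = (39.107, -2.6529). Then |WA| = |A − W| = 39.197.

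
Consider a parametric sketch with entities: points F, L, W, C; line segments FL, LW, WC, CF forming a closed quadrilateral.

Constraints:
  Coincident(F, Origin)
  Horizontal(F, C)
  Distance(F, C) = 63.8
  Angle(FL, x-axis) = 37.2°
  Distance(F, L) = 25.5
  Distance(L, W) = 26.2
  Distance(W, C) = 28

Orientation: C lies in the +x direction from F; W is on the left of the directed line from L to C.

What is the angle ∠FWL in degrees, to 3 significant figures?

11.8°

Checks: |LW| = 26.20 ✓; |WC| = 28.00 ✓.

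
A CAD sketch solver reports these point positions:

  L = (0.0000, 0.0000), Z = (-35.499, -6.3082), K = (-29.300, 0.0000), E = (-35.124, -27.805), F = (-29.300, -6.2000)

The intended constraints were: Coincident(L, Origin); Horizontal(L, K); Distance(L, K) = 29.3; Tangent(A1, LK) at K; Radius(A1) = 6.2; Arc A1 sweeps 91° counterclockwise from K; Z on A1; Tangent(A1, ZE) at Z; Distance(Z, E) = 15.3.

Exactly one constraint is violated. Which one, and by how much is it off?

Distance(Z, E) = 15.3 — off by 6.20.

L = (0.00, 0.00) ✓; L.y = 0.00, K.y = 0.00 ✓; |LK| = 29.30 ✓; ∠(FK, KL) = 90.00° ✓; |FK| = 6.200 ✓; bearing(F→Z) − bearing(F→K) = 91.00° ✓; |FZ| = 6.200 ✓; ∠(FZ, ZE) = 90.00° ✓; |ZE| = 21.50 ✗.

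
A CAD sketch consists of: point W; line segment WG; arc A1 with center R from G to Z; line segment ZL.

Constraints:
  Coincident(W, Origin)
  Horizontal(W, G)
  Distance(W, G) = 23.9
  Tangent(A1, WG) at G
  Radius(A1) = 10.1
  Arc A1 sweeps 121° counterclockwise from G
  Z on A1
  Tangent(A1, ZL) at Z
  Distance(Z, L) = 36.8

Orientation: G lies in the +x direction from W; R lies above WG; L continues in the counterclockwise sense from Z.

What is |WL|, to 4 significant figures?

48.78

W is at the origin; W and G share the same y with |WG| = 23.9 and G on the +x side, so G = (23.90, 0.000). A1 meets WG tangentially, so RG is at right angles to WG, so R = G + (0, 10.1) = (23.90, 10.10). On A1, G sits at bearing -90° from R; a 121° counterclockwise sweep puts Z at bearing 31°, so Z = R + 10.1·(cos 31°, sin 31°) = (32.56, 15.30). Tangency of A1 to ZL means the radius RZ is perpendicular to ZL, so ZL runs along (−sin 31°, cos 31°); with |ZL| = 36.8, L = (13.60, 46.85). Then |WL| = |L − W| = 48.78.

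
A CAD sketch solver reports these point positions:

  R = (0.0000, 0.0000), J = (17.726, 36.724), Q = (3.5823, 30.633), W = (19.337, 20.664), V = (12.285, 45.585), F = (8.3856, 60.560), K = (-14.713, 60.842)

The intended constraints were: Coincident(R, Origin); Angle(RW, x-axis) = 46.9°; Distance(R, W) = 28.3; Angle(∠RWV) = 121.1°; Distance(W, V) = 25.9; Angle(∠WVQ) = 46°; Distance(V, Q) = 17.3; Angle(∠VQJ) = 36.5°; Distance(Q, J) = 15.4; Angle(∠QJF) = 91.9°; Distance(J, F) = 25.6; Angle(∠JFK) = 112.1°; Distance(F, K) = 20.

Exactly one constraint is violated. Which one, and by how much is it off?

Distance(F, K) = 20 — off by 3.10.

R = (0.00, 0.00) ✓; RW at 46.90° ✓; |RW| = 28.30 ✓; ∠RWV = 121.1° ✓; |WV| = 25.90 ✓; ∠WVQ = 46.00° ✓; |VQ| = 17.30 ✓; ∠VQJ = 36.50° ✓; |QJ| = 15.40 ✓; ∠QJF = 91.90° ✓; |JF| = 25.60 ✓; ∠JFK = 112.1° ✓; |FK| = 23.10 ✗.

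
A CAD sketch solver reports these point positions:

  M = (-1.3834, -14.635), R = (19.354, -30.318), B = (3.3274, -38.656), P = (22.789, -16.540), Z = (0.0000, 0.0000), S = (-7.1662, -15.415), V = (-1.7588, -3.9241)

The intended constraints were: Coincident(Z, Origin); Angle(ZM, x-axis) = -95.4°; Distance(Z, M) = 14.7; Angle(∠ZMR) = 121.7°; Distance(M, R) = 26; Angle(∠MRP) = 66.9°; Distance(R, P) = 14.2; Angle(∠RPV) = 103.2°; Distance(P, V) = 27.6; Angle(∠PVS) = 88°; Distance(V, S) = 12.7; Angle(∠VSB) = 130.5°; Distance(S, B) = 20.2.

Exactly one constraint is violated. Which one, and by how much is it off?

Distance(S, B) = 20.2 — off by 5.30.

Z = (0.00, 0.00) ✓; ZM at -95.40° ✓; |ZM| = 14.70 ✓; ∠ZMR = 121.7° ✓; |MR| = 26.00 ✓; ∠MRP = 66.90° ✓; |RP| = 14.20 ✓; ∠RPV = 103.2° ✓; |PV| = 27.60 ✓; ∠PVS = 88.00° ✓; |VS| = 12.70 ✓; ∠VSB = 130.5° ✓; |SB| = 25.50 ✗.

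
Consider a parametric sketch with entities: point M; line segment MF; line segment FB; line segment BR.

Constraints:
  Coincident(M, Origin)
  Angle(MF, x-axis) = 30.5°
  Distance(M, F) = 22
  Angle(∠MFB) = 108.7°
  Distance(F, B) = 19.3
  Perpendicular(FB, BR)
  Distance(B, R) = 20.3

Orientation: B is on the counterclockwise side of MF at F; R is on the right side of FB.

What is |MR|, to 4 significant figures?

48.86

M is at the origin; MF runs at 30.5° with length 22.0, so F = 22.0·(cos 30.5°, sin 30.5°) = (18.96, 11.17). ∠MFB = 108.7°, so FB runs at 30.5° + (180° − 108.7°) = 101.8° from the x-axis; with |FB| = 19.3, B = F + 19.3·(cos 101.8°, sin 101.8°) = (15.01, 30.06). FB is perpendicular to BR; with |BR| = 20.3 on the right of FB, R = B + 20.3·(0.9789, 0.2045) = (34.88, 34.21). Then |MR| = |R − M| = 48.86.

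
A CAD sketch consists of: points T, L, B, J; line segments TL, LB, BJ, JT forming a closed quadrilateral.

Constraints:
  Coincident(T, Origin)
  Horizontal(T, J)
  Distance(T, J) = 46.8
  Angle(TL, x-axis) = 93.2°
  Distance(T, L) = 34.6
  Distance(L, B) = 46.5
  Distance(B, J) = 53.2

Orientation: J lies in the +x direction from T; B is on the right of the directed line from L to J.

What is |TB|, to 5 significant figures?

12.885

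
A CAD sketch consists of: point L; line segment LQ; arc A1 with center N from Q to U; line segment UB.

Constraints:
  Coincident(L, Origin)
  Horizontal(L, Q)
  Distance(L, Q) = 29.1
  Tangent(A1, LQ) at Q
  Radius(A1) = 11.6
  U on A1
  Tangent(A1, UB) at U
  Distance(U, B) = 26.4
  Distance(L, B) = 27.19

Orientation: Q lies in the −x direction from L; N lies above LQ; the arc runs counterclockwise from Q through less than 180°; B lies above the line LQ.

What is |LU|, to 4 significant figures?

20.18

L is at the origin; L and Q share the same y with |LQ| = 29.1 and Q on the −x side, so Q = (-29.10, 0.000). Since A1 is tangent to LQ there, NQ ⟂ LQ, so N = Q + (0, 11.6) = (-29.10, 11.60). Since NU ⟂ UB (tangency), |NB| = √(11.6² + 26.4²) = 28.84 regardless of where U sits on A1. So B lies on both circle(L, 27.19) and circle(N, 28.84); the above-LQ intersection is B = (-4.595, 26.80). U is the foot of the tangent from B: U = (-19.54, 5.035).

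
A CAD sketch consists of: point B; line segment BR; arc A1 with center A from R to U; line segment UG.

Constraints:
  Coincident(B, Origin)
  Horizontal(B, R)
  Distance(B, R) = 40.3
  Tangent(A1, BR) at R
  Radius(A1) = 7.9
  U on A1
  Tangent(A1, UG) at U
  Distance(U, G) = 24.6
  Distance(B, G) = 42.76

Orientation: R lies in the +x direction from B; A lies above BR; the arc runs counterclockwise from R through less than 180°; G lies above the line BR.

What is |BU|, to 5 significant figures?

47.941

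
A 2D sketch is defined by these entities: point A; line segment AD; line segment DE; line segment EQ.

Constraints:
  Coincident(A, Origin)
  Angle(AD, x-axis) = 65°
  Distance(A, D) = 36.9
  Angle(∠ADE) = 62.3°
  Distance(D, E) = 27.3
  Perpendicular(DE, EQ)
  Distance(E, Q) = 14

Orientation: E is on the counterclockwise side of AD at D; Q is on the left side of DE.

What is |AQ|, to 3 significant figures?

21.3

A is at the origin; AD runs at 65.0° with length 36.9, so D = 36.9·(cos 65.0°, sin 65.0°) = (15.6, 33.4). ∠ADE = 62.3°, so DE runs at 65.0° + (180° − 62.3°) = 183° from the x-axis; with |DE| = 27.3, E = D + 27.3·(cos 183°, sin 183°) = (-11.7, 32.2). DE is perpendicular to EQ; with |EQ| = 14.0 on the left of DE, Q = E + 14.0·(0.0471, -0.999) = (-11.0, 18.2). Then |AQ| = |Q − A| = 21.3.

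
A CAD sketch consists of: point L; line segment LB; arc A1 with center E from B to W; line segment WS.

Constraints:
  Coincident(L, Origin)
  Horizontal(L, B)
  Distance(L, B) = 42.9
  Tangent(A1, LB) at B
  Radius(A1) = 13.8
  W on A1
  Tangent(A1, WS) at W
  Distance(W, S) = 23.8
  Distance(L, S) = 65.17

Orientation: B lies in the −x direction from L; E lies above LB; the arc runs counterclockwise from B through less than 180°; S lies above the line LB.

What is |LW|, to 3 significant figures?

41.5

Checks: |EW| = 13.80 ✓; ∠(EW, WS) = 90.00° ✓; |WS| = 23.80 ✓; |LS| = 65.17 ✓.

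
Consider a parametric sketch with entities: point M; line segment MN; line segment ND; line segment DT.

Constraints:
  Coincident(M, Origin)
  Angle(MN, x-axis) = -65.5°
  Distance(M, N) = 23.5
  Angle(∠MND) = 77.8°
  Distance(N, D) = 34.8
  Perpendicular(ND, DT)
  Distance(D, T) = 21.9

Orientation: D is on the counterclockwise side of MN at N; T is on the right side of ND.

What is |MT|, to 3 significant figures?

53.9

M is at the origin; MN runs at -65.5° with length 23.5, so N = 23.5·(cos -65.5°, sin -65.5°) = (9.75, -21.4). ∠MND = 77.8°, so ND runs at -65.5° + (180° − 77.8°) = 36.7° from the x-axis; with |ND| = 34.8, D = N + 34.8·(cos 36.7°, sin 36.7°) = (37.6, -0.587). The perpendicularity gives DT at right angles to ND; with |DT| = 21.9 on the right of ND, T = D + 21.9·(0.598, -0.802) = (50.7, -18.1). Then |MT| = |T − M| = 53.9.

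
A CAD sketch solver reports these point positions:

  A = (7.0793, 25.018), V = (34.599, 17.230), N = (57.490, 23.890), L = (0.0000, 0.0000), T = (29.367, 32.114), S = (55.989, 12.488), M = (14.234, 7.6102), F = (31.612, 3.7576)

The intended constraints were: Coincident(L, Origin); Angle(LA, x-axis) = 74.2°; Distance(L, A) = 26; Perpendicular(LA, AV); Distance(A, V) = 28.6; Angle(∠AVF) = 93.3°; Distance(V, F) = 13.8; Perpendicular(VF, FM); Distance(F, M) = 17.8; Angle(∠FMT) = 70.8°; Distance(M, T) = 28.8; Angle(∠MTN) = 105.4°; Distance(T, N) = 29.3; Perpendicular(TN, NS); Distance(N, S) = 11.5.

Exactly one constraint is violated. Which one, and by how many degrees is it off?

Perpendicular(TN, NS) — off by 8.80°.

L = (0.00, 0.00) ✓; LA at 74.20° ✓; |LA| = 26.00 ✓; ∠(LA, AV) = 90.00° ✓; |AV| = 28.60 ✓; ∠AVF = 93.30° ✓; |VF| = 13.80 ✓; ∠(VF, FM) = 90.00° ✓; |FM| = 17.80 ✓; ∠FMT = 70.80° ✓; |MT| = 28.80 ✓; ∠MTN = 105.4° ✓; |TN| = 29.30 ✓; ∠(TN, NS) = 81.20° ✗; |NS| = 11.50 ✓.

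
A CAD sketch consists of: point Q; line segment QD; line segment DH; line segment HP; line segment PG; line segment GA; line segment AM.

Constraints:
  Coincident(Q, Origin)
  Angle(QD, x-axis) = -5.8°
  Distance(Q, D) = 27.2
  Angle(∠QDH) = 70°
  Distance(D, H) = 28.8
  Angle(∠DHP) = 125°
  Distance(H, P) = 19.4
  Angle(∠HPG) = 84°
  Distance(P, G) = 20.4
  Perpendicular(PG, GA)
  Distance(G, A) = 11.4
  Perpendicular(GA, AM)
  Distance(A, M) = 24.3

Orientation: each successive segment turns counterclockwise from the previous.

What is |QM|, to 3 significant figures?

35.7

The perpendicularity gives GA at right angles to PG, so GA runs at -14.8°; with |GA| = 11.4, A = (7.67, 9.43). GA ⟂ AM, so AM runs at 75.2°; with |AM| = 24.3, M = (13.9, 32.9). Then |QM| = |M − Q| = 35.7.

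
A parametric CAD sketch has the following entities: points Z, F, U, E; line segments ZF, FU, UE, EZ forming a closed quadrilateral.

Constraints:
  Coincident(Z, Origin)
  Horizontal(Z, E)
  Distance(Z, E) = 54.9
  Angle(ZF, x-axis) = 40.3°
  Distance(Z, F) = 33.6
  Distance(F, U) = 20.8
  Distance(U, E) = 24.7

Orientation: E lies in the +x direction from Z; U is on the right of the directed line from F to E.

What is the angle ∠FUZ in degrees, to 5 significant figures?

79.922°

Z is at the origin; Z and E share the same y with |ZE| = 54.9 and E in +x, so E = (54.9, 0). ZF runs at 40.3° with |ZF| = 33.6, so F = (25.626, 21.732). U is determined by |FU| = 20.8 and |UE| = 24.7 together: it lies at the intersection of circle(F, 20.8) and circle(E, 24.7). With |FE| = 36.459, the foot of the radical line on FE is 15.796 from F and the perpendicular offset is √(20.8² − 15.796²) = 13.532. Taking the right-of-FE solution: U = (30.243, 1.4510).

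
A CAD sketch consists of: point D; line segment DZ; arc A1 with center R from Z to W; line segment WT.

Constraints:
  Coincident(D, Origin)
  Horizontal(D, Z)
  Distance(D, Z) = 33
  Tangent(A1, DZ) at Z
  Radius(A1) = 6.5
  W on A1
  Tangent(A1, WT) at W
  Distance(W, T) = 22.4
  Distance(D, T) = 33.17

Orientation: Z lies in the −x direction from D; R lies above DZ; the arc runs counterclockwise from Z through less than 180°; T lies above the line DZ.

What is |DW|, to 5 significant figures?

27.169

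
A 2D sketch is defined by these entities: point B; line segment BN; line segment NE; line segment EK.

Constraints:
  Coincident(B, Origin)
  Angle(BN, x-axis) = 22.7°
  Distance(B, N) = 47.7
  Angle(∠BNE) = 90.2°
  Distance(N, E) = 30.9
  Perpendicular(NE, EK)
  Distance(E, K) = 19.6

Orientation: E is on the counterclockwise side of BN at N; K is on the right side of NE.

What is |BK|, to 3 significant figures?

74.1

B is at the origin; BN runs at 22.7° with length 47.7, so N = 47.7·(cos 22.7°, sin 22.7°) = (44.0, 18.4). ∠BNE = 90.2°, so NE runs at 22.7° + (180° − 90.2°) = 112° from the x-axis; with |NE| = 30.9, E = N + 30.9·(cos 112°, sin 112°) = (32.2, 47.0). NE ⟂ EK; with |EK| = 19.6 on the right of NE, K = E + 19.6·(0.924, 0.383) = (50.3, 54.5). Then |BK| = |K − B| = 74.1.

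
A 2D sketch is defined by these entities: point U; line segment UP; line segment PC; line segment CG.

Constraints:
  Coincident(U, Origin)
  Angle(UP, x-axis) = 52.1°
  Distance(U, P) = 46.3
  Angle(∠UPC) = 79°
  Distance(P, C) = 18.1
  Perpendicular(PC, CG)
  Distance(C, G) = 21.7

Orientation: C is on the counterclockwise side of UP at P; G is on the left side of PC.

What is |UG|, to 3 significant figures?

25.5

U is at the origin; UP runs at 52.1° with length 46.3, so P = 46.3·(cos 52.1°, sin 52.1°) = (28.4, 36.5). ∠UPC = 79.0°, so PC runs at 52.1° + (180° − 79.0°) = 153° from the x-axis; with |PC| = 18.1, C = P + 18.1·(cos 153°, sin 153°) = (12.3, 44.7). The perpendicularity gives CG at right angles to PC; with |CG| = 21.7 on the left of PC, G = C + 21.7·(-0.452, -0.892) = (2.48, 25.4). Then |UG| = |G − U| = 25.5.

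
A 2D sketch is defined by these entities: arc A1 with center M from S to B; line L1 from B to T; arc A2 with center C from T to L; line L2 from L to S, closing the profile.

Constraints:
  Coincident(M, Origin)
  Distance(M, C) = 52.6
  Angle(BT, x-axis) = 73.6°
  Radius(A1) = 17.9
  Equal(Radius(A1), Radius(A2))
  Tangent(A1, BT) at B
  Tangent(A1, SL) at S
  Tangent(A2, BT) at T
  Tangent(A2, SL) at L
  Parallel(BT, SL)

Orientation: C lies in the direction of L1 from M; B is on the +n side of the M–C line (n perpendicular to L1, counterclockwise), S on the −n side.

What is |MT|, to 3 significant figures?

55.6

The slot axis is L1's direction at 73.6°, so u = (cos 73.6°, sin 73.6°) = (0.282, 0.959) and n = (−sin 73.6°, cos 73.6°) = (-0.959, 0.282). M is at the origin and C lies 52.6 along u from M, so C = 52.6·u = (14.9, 50.5). Tangency of A1 to both parallel lines with radius 17.9 puts B and S at M ± 17.9·n: B = (-17.2, 5.05), S = (17.2, -5.05). Equal radii place T and L the same way about C: T = C + 17.9·n = (-2.32, 55.5), L = C − 17.9·n = (32.0, 45.4). Then |MT| = |T − M| = 55.6.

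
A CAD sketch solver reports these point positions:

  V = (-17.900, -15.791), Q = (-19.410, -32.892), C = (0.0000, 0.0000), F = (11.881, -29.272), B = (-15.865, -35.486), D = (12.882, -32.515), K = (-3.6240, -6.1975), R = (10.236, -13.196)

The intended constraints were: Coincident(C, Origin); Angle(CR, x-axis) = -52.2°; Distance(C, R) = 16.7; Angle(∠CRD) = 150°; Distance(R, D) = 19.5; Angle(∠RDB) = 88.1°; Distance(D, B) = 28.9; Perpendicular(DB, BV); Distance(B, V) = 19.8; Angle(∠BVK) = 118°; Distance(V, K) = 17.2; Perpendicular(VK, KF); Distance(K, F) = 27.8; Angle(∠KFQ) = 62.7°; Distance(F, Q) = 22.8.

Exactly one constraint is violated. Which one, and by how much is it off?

Distance(F, Q) = 22.8 — off by 8.70.

C = (0.00, 0.00) ✓; CR at -52.20° ✓; |CR| = 16.70 ✓; ∠CRD = 150.0° ✓; |RD| = 19.50 ✓; ∠RDB = 88.10° ✓; |DB| = 28.90 ✓; ∠(DB, BV) = 90.00° ✓; |BV| = 19.80 ✓; ∠BVK = 118.0° ✓; |VK| = 17.20 ✓; ∠(VK, KF) = 90.00° ✓; |KF| = 27.80 ✓; ∠KFQ = 62.70° ✓; |FQ| = 31.50 ✗.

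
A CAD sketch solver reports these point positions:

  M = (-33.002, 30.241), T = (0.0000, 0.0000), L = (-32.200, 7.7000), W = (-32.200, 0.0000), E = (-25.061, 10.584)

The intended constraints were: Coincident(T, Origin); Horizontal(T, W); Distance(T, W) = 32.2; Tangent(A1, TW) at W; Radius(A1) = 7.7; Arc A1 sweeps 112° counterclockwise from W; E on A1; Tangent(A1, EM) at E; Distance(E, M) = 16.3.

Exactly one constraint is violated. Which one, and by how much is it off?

Distance(E, M) = 16.3 — off by 4.90.

T = (0.00, 0.00) ✓; T.y = 0.00, W.y = 0.00 ✓; |TW| = 32.20 ✓; ∠(LW, WT) = 90.00° ✓; |LW| = 7.700 ✓; bearing(L→E) − bearing(L→W) = 112.0° ✓; |LE| = 7.700 ✓; ∠(LE, EM) = 90.00° ✓; |EM| = 21.20 ✗.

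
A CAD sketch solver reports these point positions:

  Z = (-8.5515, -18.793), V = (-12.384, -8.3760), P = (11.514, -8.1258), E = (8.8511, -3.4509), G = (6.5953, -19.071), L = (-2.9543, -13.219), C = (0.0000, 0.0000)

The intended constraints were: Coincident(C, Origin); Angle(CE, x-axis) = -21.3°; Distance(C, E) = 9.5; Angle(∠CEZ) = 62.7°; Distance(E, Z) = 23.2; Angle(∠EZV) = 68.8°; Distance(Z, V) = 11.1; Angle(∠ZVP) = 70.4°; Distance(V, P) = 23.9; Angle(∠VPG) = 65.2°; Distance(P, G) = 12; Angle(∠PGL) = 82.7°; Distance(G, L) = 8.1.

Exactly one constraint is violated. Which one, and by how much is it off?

Distance(G, L) = 8.1 — off by 3.10.

C = (0.00, 0.00) ✓; CE at -21.30° ✓; |CE| = 9.500 ✓; ∠CEZ = 62.70° ✓; |EZ| = 23.20 ✓; ∠EZV = 68.80° ✓; |ZV| = 11.10 ✓; ∠ZVP = 70.40° ✓; |VP| = 23.90 ✓; ∠VPG = 65.20° ✓; |PG| = 12.00 ✓; ∠PGL = 82.70° ✓; |GL| = 11.20 ✗.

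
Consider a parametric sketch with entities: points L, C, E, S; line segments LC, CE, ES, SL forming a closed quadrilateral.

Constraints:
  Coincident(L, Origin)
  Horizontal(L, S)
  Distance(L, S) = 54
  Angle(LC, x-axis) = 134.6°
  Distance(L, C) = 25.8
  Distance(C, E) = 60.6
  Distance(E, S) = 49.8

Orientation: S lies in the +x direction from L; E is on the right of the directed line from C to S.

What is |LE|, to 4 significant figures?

35.56

L is at the origin; LS is horizontal with |LS| = 54.0 and S in +x, so S = (54.0, 0). LC runs at 134.6° with |LC| = 25.8, so C = (-18.12, 18.37). E is determined by |CE| = 60.6 and |ES| = 49.8 together: it lies at the intersection of circle(C, 60.6) and circle(S, 49.8). With |CS| = 74.42, the foot of the radical line on CS is 45.22 from C and the perpendicular offset is √(60.6² − 45.22²) = 40.34. Taking the right-of-CS solution: E = (15.75, -31.89).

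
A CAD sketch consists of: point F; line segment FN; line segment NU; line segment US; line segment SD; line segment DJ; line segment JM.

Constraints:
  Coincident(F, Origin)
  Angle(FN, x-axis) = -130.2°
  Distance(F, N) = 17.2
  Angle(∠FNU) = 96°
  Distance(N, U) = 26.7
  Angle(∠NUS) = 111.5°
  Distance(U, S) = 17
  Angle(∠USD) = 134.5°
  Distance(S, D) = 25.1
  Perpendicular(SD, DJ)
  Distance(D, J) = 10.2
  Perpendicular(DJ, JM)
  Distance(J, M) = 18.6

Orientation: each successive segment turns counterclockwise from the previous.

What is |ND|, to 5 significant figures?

44.918

∠NUS = 111.5° gives US at 22.300° from the x-axis; with |US| = 17.0, S = (23.107, -25.958). ∠USD = 134.5° gives SD at 67.800° from the x-axis; with |SD| = 25.1, D = (32.591, -2.7182). Then |ND| = |D − N| = 44.918.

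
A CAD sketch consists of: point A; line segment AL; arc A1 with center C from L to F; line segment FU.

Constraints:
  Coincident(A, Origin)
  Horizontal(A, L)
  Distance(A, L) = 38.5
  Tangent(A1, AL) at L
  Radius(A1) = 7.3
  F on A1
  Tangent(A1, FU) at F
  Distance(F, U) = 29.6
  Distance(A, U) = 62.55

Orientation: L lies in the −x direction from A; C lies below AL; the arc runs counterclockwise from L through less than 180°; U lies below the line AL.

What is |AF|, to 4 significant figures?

45.98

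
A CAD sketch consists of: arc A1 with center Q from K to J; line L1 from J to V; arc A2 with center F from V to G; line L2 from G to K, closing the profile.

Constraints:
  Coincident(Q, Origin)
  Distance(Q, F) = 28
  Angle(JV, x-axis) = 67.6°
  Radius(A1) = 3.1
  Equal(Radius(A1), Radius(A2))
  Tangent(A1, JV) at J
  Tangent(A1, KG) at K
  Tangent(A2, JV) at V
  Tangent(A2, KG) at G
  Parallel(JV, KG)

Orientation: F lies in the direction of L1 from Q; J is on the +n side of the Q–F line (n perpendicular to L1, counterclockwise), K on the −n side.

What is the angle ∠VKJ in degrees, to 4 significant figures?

77.51°

The slot axis is L1's direction at 67.6°, so u = (cos 67.6°, sin 67.6°) = (0.3811, 0.9245) and n = (−sin 67.6°, cos 67.6°) = (-0.9245, 0.3811). Q is at the origin and F lies 28.0 along u from Q, so F = 28.0·u = (10.67, 25.89). Tangency of A1 to both parallel lines with radius 3.1 puts J and K at Q ± 3.1·n: J = (-2.866, 1.181), K = (2.866, -1.181). Equal radii place V and G the same way about F: V = F + 3.1·n = (7.804, 27.07), G = F − 3.1·n = (13.54, 24.71). Then cos ∠VKJ = KV·KJ / (|KV||KJ|), giving 77.51°.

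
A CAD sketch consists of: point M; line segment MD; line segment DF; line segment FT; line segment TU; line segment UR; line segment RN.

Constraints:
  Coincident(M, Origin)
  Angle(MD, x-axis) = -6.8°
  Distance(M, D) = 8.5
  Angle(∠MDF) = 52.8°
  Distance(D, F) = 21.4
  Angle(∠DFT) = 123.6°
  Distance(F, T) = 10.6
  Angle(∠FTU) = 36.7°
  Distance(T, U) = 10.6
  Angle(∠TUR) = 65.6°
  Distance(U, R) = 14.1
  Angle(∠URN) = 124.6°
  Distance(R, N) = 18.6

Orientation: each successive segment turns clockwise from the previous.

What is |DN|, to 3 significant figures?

45.5

∠TUR = 65.6° gives UR at -88.1° from the x-axis; with |UR| = 14.1, R = (-6.88, -23.9). ∠URN = 124.6° gives RN at -144° from the x-axis; with |RN| = 18.6, N = (-21.8, -34.9). Then |DN| = |N − D| = 45.5.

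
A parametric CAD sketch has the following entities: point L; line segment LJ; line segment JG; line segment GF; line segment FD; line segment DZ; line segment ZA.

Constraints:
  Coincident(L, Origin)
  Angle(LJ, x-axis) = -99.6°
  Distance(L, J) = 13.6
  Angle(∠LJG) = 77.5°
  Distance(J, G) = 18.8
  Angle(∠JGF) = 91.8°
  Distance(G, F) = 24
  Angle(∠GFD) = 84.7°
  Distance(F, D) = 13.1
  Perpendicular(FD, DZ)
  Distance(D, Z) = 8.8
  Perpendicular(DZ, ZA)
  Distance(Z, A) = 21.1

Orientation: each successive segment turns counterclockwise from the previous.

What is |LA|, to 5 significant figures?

25.248

L is at the origin; LJ runs at -99.6° with length 13.6, so J = (-2.2681, -13.410). ∠LJG = 77.5° gives JG at 2.9000° from the x-axis; with |JG| = 18.8, G = (16.508, -12.458). ∠JGF = 91.8° gives GF at 91.100° from the x-axis; with |GF| = 24.0, F = (16.047, 11.537). ∠GFD = 84.7° gives FD at -173.60° from the x-axis; with |FD| = 13.1, D = (3.0288, 10.077). FD ⟂ DZ, so DZ runs at -83.600°; with |DZ| = 8.8, Z = (4.0097, 1.3318). The perpendicularity gives ZA at right angles to DZ, so ZA runs at 6.4000°; with |ZA| = 21.1, A = (24.978, 3.6838). Then |LA| = |A − L| = 25.248.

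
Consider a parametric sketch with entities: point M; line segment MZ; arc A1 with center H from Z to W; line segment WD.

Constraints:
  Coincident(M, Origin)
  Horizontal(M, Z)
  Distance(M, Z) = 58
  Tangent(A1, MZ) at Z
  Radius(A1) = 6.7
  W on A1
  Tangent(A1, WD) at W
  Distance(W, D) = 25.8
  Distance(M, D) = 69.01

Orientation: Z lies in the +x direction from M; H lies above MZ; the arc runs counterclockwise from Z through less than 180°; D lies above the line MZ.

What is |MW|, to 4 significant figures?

65.08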